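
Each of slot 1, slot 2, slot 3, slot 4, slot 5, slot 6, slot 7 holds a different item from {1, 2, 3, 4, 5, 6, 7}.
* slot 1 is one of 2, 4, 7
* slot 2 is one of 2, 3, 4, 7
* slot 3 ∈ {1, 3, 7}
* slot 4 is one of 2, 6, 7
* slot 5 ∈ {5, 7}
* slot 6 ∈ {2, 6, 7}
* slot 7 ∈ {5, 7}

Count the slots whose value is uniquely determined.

3

The 7 variables together cover exactly {1, 2, 3, 4, 5, 6, 7} — 7 values for 7 variables — and 1 appears only in slot 3's list, so slot 3 = 1.
The 6 still-open variables draw from only 6 values {2, 3, 4, 5, 6, 7}, so each is used; only slot 2 can be 3, hence slot 2 = 3.
The 5 still-open variables together cover exactly {2, 4, 5, 6, 7} — 5 values for 5 variables — and 4 appears only in slot 1's list, so slot 1 = 4.
The 2 variables slot 5 and slot 7 are confined to {5, 7}, which locks those values in; drop them from slot 4, slot 6.
Determined: slot 1=4, slot 2=3, slot 3=1. The other slots each still have more than one consistent value. That makes 3.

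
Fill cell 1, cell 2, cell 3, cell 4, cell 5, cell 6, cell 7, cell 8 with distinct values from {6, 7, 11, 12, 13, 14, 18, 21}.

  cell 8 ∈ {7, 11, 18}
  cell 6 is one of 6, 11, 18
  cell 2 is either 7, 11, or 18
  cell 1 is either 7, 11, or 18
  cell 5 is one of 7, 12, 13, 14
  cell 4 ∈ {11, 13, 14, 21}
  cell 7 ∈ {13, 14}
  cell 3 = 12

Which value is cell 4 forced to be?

cell 3's domain is down to {12}, so cell 3 = 12. So cell 5 can't be 12.
Among the 7 still-open variables, 6 fits only cell 6 (and all 7 values in {6, 7, 11, 13, 14, 18, 21} must be used), so cell 6 = 6.
Among the 6 still-open variables, 21 fits only cell 4 (and all 6 values in {7, 11, 13, 14, 18, 21} must be used), so cell 4 = 21.

21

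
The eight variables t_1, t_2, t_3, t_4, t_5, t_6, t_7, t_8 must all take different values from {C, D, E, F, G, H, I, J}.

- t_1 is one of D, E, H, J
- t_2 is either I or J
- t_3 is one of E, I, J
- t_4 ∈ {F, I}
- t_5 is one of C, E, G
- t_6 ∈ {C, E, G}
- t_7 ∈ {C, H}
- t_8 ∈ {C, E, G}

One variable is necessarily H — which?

Among the 8 variables, D fits only t_1 (and all 8 values in {C, D, E, F, G, H, I, J} must be used), so t_1 = D.
Among the 7 still-open variables, F fits only t_4 (and all 7 values in {C, E, F, G, H, I, J} must be used), so t_4 = F.
The 6 still-open variables draw from only 6 values {C, E, G, H, I, J}, so each is used; only t_7 can be H, hence t_7 = H.

t_7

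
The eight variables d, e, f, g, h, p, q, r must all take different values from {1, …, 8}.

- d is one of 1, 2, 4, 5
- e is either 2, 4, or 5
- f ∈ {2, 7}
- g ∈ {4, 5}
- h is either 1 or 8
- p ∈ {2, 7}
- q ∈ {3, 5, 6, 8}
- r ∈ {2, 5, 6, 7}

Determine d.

1

Among the 8 variables, 3 fits only q (and all 8 values in {1, 2, 3, 4, 5, 6, 7, 8} must be used), so q = 3.
Among the 7 still-open variables, 6 fits only r (and all 7 values in {1, 2, 4, 5, 6, 7, 8} must be used), so r = 6.
The 6 still-open variables together cover exactly {1, 2, 4, 5, 7, 8} — 6 values for 6 variables — and 8 appears only in h's list, so h = 8.
The 5 still-open variables draw from only 5 values {1, 2, 4, 5, 7}, so each is used; only d can be 1, hence d = 1.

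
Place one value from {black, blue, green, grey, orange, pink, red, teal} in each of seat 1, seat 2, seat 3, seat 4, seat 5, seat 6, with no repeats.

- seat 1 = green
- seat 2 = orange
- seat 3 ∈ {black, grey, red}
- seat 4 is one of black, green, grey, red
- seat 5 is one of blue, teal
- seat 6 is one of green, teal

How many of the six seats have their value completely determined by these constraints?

4

seat 1's domain is down to {green}, so seat 1 = green. So seat 4, seat 6 can't be green.
That leaves seat 2 = orange.
seat 6 has just one choice, so seat 6 = teal. So seat 5 can't be teal.
seat 5's domain is down to {blue}, so seat 5 = blue.
Determined: seat 1=green, seat 2=orange, seat 5=blue, seat 6=teal. The other seats each still have more than one consistent value. That makes 4.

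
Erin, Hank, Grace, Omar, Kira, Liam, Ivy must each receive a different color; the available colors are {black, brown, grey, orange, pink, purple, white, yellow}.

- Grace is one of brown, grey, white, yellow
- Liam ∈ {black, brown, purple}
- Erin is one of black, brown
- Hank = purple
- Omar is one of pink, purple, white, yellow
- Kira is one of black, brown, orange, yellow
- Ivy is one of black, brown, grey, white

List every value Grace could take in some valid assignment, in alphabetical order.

Hank's domain is down to {purple}, so Hank = purple. Eliminate purple elsewhere: Omar, Liam.
The 2 variables Erin and Liam are confined to {black, brown}, which locks those values in; drop them from Grace, Kira, Ivy.
No further eliminations apply; Grace can still be any of grey, white, yellow.

grey, white, yellow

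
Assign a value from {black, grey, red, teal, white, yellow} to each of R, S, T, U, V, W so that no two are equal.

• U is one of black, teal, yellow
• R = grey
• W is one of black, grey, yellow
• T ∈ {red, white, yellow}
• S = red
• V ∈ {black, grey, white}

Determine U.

teal

R has just one choice, so R = grey. Strike grey from V, W.
S has just one choice, so S = red. So T can't be red.
The 4 still-open variables together cover exactly {black, teal, white, yellow} — 4 values for 4 variables — and teal appears only in U's list, so U = teal.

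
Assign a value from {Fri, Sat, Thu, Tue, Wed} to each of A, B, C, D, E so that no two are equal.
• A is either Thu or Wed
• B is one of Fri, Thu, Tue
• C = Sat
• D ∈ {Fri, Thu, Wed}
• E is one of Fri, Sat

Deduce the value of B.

C has just one choice, so C = Sat. Eliminate Sat elsewhere: E.
E must be Fri (only option left). Strike Fri from B, D.
The 3 still-open variables draw from only 3 values {Thu, Tue, Wed}, so each is used; only B can be Tue, hence B = Tue.

Tue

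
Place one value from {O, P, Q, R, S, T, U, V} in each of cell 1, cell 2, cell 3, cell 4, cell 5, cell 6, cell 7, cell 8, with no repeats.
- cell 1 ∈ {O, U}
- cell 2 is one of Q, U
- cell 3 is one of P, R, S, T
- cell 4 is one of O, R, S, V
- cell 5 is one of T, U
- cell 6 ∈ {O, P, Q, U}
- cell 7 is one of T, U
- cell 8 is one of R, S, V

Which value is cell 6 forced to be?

The 2 variables cell 5 and cell 7 are confined to {T, U}, which locks those values in; drop them from cell 1, cell 2, cell 3, cell 6.
That leaves cell 1 = O. Remove O from cell 4, cell 6.
cell 2's domain is down to {Q}, so cell 2 = Q. Strike Q from cell 6.
So cell 6 = P.

P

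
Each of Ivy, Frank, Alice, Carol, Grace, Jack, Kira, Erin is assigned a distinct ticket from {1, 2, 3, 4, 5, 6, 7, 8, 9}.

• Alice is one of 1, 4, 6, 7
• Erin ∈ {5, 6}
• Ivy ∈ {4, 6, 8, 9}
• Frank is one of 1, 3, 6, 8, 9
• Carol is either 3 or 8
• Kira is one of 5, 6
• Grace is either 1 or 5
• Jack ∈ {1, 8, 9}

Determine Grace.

The 8 variables together cover exactly {1, 3, 4, 5, 6, 7, 8, 9} — 8 values for 8 variables — and 7 appears only in Alice's list, so Alice = 7.
The 7 still-open variables draw from only 7 values {1, 3, 4, 5, 6, 8, 9}, so each is used; only Ivy can be 4, hence Ivy = 4.
Kira and Erin between them cover only {5, 6} — a naked pair. Remove those values from Frank, Grace.
So Grace = 1.

1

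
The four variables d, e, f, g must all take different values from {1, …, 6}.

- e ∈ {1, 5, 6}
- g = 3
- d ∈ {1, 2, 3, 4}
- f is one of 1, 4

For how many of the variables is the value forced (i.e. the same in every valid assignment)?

g's domain is down to {3}, so g = 3. Remove 3 from d.
Determined: g=3. The other variables each still have more than one consistent value. That makes 1.

1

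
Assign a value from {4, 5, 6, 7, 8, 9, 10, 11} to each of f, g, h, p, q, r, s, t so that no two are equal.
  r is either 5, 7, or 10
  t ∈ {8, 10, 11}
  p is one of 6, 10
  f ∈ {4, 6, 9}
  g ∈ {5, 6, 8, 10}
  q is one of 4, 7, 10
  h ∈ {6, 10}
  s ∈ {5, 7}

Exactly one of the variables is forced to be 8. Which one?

The 8 variables draw from only 8 values {4, 5, 6, 7, 8, 9, 10, 11}, so each is used; only f can be 9, hence f = 9.
The 7 still-open variables draw from only 7 values {4, 5, 6, 7, 8, 10, 11}, so each is used; only q can be 4, hence q = 4.
The 6 still-open variables draw from only 6 values {5, 6, 7, 8, 10, 11}, so each is used; only t can be 11, hence t = 11.
The 5 still-open variables draw from only 5 values {5, 6, 7, 8, 10}, so each is used; only g can be 8, hence g = 8.

g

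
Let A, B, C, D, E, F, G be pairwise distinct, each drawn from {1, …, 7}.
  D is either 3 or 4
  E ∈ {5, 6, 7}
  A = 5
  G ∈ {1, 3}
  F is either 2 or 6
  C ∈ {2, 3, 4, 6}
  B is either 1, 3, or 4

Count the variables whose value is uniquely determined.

A must be 5 (only option left). So E can't be 5.
The 6 still-open variables draw from only 6 values {1, 2, 3, 4, 6, 7}, so each is used; only E can be 7, hence E = 7.
The 3 variables B, D, G are confined to {1, 3, 4}, which locks those values in; drop them from C.
Determined: A=5, E=7. The other variables each still have more than one consistent value. That makes 2.

2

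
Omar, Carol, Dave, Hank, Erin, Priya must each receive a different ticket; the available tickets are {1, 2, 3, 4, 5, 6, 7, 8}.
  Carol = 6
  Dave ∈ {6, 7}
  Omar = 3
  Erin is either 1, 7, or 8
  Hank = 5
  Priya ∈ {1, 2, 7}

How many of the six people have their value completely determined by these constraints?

4

Omar must be 3 (only option left).
Carol must be 6 (only option left). Remove 6 from Dave.
That leaves Dave = 7. Eliminate 7 elsewhere: Erin, Priya.
Hank's domain is down to {5}, so Hank = 5.
Determined: Omar=3, Carol=6, Dave=7, Hank=5. The other people each still have more than one consistent value. That makes 4.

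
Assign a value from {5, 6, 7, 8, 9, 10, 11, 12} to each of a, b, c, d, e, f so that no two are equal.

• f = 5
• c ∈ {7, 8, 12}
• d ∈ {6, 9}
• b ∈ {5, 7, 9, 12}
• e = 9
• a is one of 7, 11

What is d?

6

e's domain is down to {9}, so e = 9. Eliminate 9 elsewhere: b, d.
So d = 6.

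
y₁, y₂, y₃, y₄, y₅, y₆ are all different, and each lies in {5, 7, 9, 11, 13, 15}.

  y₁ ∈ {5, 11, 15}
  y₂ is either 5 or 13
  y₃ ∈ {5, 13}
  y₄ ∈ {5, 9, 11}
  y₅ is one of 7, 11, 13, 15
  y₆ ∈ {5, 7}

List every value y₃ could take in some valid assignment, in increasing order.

The 6 variables draw from only 6 values {5, 7, 9, 11, 13, 15}, so each is used; only y₄ can be 9, hence y₄ = 9.
y₂ and y₃ share exactly the 2 values {5, 13}; by pigeonhole those values go to them, so strike 5, 13 from y₁, y₅, y₆.
y₆ has just one choice, so y₆ = 7. Eliminate 7 elsewhere: y₅.
No further eliminations apply; y₃ can still be any of 5, 13.

5, 13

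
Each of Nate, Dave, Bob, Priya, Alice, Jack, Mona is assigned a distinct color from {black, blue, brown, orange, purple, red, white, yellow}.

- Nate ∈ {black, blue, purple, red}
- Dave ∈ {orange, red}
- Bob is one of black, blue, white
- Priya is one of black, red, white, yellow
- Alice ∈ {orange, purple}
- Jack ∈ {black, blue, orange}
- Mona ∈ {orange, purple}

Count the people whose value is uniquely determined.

3

Among the 7 variables, yellow fits only Priya (and all 7 values in {black, blue, orange, purple, red, white, yellow} must be used), so Priya = yellow.
The 6 still-open variables together cover exactly {black, blue, orange, purple, red, white} — 6 values for 6 variables — and white appears only in Bob's list, so Bob = white.
Alice and Mona between them cover only {orange, purple} — a naked pair. Remove those values from Nate, Dave, Jack.
Dave must be red (only option left). So Nate can't be red.
Determined: Dave=red, Bob=white, Priya=yellow. The other people each still have more than one consistent value. That makes 3.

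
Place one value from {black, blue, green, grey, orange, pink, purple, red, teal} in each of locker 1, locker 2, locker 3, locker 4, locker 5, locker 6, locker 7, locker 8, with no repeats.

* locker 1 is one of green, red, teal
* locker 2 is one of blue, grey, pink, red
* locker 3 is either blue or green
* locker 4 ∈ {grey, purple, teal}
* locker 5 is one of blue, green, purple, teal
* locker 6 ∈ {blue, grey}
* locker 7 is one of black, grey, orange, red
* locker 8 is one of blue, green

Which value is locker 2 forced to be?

pink

locker 3 and locker 8 share exactly the 2 values {blue, green}; by pigeonhole those values go to them, so strike blue, green from locker 1, locker 2, locker 5, locker 6.
locker 6's domain is down to {grey}, so locker 6 = grey. Eliminate grey elsewhere: locker 2, locker 4, locker 7.
locker 4 and locker 5 share exactly the 2 values {purple, teal}; by pigeonhole those values go to them, so strike purple, teal from locker 1.
locker 1 has just one choice, so locker 1 = red. Eliminate red elsewhere: locker 2, locker 7.
So locker 2 = pink.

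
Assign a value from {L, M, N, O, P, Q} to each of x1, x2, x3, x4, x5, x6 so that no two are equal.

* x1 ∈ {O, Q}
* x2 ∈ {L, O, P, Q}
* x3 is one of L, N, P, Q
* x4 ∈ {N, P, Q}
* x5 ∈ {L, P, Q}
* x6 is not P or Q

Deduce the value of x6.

The 6 variables draw from only 6 values {L, M, N, O, P, Q}, so each is used; only x6 can be M, hence x6 = M.

M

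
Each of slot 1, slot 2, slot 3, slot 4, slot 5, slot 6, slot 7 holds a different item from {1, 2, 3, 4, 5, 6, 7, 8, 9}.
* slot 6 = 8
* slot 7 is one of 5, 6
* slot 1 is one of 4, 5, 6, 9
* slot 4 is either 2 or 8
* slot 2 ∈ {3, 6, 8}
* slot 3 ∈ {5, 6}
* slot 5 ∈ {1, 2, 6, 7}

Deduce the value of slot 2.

3

slot 6 has just one choice, so slot 6 = 8. Strike 8 from slot 2, slot 4.
slot 4 has just one choice, so slot 4 = 2. Remove 2 from slot 5.
The 2 variables slot 3 and slot 7 are confined to {5, 6}, which locks those values in; drop them from slot 1, slot 2, slot 5.
So slot 2 = 3.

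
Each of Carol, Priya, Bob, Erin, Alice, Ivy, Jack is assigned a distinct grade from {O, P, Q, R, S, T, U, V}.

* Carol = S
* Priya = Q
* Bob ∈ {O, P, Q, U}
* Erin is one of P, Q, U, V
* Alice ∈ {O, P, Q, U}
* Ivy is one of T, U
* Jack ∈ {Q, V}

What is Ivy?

Carol's domain is down to {S}, so Carol = S.
Priya has just one choice, so Priya = Q. Strike Q from Bob, Erin, Alice, Jack.
Jack's domain is down to {V}, so Jack = V. Strike V from Erin.
The 4 still-open variables together cover exactly {O, P, T, U} — 4 values for 4 variables — and T appears only in Ivy's list, so Ivy = T.

T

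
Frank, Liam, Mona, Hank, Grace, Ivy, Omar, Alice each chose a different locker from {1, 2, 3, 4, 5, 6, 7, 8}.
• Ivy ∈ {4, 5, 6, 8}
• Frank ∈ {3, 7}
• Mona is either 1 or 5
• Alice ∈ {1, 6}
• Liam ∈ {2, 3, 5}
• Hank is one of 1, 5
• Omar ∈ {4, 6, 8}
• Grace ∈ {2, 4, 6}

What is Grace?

2

The 8 variables together cover exactly {1, 2, 3, 4, 5, 6, 7, 8} — 8 values for 8 variables — and 7 appears only in Frank's list, so Frank = 7.
The 7 still-open variables draw from only 7 values {1, 2, 3, 4, 5, 6, 8}, so each is used; only Liam can be 3, hence Liam = 3.
The 6 still-open variables draw from only 6 values {1, 2, 4, 5, 6, 8}, so each is used; only Grace can be 2, hence Grace = 2.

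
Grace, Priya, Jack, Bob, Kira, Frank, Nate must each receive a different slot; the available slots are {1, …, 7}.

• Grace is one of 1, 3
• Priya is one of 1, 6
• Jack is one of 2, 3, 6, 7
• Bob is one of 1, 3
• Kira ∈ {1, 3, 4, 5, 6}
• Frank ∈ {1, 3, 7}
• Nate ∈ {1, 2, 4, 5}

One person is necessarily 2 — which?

Grace and Bob share exactly the 2 values {1, 3}; by pigeonhole those values go to them, so strike 1, 3 from Priya, Jack, Kira, Frank, Nate.
Priya's domain is down to {6}, so Priya = 6. So Jack, Kira can't be 6.
Frank's domain is down to {7}, so Frank = 7. Eliminate 7 elsewhere: Jack.
So 2 goes to Jack.

Jack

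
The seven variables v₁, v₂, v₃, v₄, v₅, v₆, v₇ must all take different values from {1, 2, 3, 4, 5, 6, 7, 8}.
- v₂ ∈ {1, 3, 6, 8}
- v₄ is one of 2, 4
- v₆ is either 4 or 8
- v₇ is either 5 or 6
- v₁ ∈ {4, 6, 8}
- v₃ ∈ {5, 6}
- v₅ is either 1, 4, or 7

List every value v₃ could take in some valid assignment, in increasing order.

v₃ and v₇ between them cover only {5, 6} — a naked pair. Remove those values from v₁, v₂.
The 2 variables v₁ and v₆ are confined to {4, 8}, which locks those values in; drop them from v₂, v₄, v₅.
v₄ has just one choice, so v₄ = 2.
No further eliminations apply; v₃ can still be any of 5, 6.

5, 6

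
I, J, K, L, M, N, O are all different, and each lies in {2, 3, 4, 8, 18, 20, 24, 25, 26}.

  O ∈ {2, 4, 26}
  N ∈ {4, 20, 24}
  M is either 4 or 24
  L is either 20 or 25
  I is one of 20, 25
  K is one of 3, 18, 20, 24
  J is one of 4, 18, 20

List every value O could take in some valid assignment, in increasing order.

I and L between them cover only {20, 25} — a naked pair. Remove those values from J, K, N.
M and N between them cover only {4, 24} — a naked pair. Remove those values from J, K, O.
J has just one choice, so J = 18. Remove 18 from K.
That leaves K = 3.
No further eliminations apply; O can still be any of 2, 26.

2, 26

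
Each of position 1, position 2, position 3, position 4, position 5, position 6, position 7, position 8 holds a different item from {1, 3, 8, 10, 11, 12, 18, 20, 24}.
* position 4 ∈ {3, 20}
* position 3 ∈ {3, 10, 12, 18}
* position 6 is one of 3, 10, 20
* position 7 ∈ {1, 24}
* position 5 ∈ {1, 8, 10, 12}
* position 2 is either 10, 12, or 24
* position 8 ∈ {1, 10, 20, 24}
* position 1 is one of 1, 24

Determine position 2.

The 8 variables draw from only 8 values {1, 3, 8, 10, 12, 18, 20, 24}, so each is used; only position 5 can be 8, hence position 5 = 8.
The 7 still-open variables together cover exactly {1, 3, 10, 12, 18, 20, 24} — 7 values for 7 variables — and 18 appears only in position 3's list, so position 3 = 18.
Among the 6 still-open variables, 12 fits only position 2 (and all 6 values in {1, 3, 10, 12, 20, 24} must be used), so position 2 = 12.

12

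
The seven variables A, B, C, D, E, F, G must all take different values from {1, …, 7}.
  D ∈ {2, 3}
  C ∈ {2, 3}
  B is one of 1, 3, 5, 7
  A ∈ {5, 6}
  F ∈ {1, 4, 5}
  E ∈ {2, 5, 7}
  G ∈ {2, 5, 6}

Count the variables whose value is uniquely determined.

The 7 variables together cover exactly {1, 2, 3, 4, 5, 6, 7} — 7 values for 7 variables — and 4 appears only in F's list, so F = 4.
The 6 still-open variables together cover exactly {1, 2, 3, 5, 6, 7} — 6 values for 6 variables — and 1 appears only in B's list, so B = 1.
The 5 still-open variables together cover exactly {2, 3, 5, 6, 7} — 5 values for 5 variables — and 7 appears only in E's list, so E = 7.
C and D share exactly the 2 values {2, 3}; by pigeonhole those values go to them, so strike 2, 3 from G.
Determined: B=1, E=7, F=4. The other variables each still have more than one consistent value. That makes 3.

3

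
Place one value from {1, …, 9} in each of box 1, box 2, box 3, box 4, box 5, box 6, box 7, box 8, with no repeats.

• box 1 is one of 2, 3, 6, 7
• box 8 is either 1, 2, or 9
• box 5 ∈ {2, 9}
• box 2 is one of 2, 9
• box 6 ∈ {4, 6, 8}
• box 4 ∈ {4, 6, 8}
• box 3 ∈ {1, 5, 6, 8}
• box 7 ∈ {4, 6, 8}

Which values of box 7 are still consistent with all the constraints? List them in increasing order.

box 2 and box 5 between them cover only {2, 9} — a naked pair. Remove those values from box 1, box 8.
box 8 has just one choice, so box 8 = 1. So box 3 can't be 1.
box 4, box 6, box 7 between them cover only {4, 6, 8} — a naked triple. Remove those values from box 1, box 3.
box 3 has just one choice, so box 3 = 5.
No further eliminations apply; box 7 can still be any of 4, 6, 8.

4, 6, 8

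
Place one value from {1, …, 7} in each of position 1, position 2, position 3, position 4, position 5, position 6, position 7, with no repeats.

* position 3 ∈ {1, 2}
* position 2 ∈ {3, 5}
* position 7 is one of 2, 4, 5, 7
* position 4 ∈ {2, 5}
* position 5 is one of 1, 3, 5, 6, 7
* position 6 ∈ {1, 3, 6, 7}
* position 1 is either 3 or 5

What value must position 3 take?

The 7 variables draw from only 7 values {1, 2, 3, 4, 5, 6, 7}, so each is used; only position 7 can be 4, hence position 7 = 4.
The 2 variables position 1 and position 2 are confined to {3, 5}, which locks those values in; drop them from position 4, position 5, position 6.
position 4's domain is down to {2}, so position 4 = 2. Remove 2 from position 3.
So position 3 = 1.

1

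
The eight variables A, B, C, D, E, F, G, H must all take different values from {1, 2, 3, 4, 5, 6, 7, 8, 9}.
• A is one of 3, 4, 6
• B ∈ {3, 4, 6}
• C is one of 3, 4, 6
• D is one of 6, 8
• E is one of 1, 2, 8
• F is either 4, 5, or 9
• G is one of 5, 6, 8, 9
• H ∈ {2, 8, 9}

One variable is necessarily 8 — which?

D

The 8 variables draw from only 8 values {1, 2, 3, 4, 5, 6, 8, 9}, so each is used; only E can be 1, hence E = 1.
The 7 still-open variables draw from only 7 values {2, 3, 4, 5, 6, 8, 9}, so each is used; only H can be 2, hence H = 2.
The 3 variables A, B, C are confined to {3, 4, 6}, which locks those values in; drop them from D, F, G.
So 8 goes to D.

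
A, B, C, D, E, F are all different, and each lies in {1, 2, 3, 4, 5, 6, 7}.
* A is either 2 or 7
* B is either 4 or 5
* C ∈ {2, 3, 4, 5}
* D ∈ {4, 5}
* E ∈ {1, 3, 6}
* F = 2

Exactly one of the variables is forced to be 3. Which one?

C

F must be 2 (only option left). Eliminate 2 elsewhere: A, C.
A must be 7 (only option left).
B and D share exactly the 2 values {4, 5}; by pigeonhole those values go to them, so strike 4, 5 from C.
So 3 goes to C.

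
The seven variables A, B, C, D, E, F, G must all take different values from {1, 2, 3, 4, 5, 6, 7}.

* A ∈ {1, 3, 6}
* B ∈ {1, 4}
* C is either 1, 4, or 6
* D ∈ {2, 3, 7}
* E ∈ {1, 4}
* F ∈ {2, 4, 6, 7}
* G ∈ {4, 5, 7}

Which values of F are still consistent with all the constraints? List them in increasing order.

2, 7

The 7 variables draw from only 7 values {1, 2, 3, 4, 5, 6, 7}, so each is used; only G can be 5, hence G = 5.
B and E between them cover only {1, 4} — a naked pair. Remove those values from A, C, F.
C's domain is down to {6}, so C = 6. Strike 6 from A, F.
A's domain is down to {3}, so A = 3. Eliminate 3 elsewhere: D.
No further eliminations apply; F can still be any of 2, 7.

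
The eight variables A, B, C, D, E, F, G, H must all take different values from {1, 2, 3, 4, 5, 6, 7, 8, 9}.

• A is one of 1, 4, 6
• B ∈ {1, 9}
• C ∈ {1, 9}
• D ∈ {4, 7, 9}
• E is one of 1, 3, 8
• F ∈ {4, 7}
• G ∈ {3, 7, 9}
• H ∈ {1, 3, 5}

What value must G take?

The 8 variables together cover exactly {1, 3, 4, 5, 6, 7, 8, 9} — 8 values for 8 variables — and 5 appears only in H's list, so H = 5.
Among the 7 still-open variables, 6 fits only A (and all 7 values in {1, 3, 4, 6, 7, 8, 9} must be used), so A = 6.
The 6 still-open variables draw from only 6 values {1, 3, 4, 7, 8, 9}, so each is used; only E can be 8, hence E = 8.
The 5 still-open variables draw from only 5 values {1, 3, 4, 7, 9}, so each is used; only G can be 3, hence G = 3.

3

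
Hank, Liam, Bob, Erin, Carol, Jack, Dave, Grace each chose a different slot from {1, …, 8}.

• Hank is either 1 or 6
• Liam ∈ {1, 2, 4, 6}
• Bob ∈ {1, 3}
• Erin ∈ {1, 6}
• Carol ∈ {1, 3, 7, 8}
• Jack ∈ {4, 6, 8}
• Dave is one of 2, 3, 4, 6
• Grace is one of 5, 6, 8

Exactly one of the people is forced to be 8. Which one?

Jack

The 8 variables together cover exactly {1, 2, 3, 4, 5, 6, 7, 8} — 8 values for 8 variables — and 5 appears only in Grace's list, so Grace = 5.
The 7 still-open variables draw from only 7 values {1, 2, 3, 4, 6, 7, 8}, so each is used; only Carol can be 7, hence Carol = 7.
The 6 still-open variables draw from only 6 values {1, 2, 3, 4, 6, 8}, so each is used; only Jack can be 8, hence Jack = 8.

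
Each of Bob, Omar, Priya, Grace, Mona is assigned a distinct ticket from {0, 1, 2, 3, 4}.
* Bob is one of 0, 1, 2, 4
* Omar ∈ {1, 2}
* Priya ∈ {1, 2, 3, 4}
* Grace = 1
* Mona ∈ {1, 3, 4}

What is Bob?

0

Grace must be 1 (only option left). So Bob, Omar, Priya, Mona can't be 1.
Omar must be 2 (only option left). Remove 2 from Bob, Priya.
The 3 still-open variables together cover exactly {0, 3, 4} — 3 values for 3 variables — and 0 appears only in Bob's list, so Bob = 0.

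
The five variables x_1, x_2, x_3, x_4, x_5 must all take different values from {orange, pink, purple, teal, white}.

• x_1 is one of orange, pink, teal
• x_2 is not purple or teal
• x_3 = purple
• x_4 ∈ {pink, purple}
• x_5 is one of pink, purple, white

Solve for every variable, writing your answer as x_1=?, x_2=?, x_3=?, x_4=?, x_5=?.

x_3 has just one choice, so x_3 = purple. So x_4, x_5 can't be purple.
x_4 has just one choice, so x_4 = pink. So x_1, x_2, x_5 can't be pink.
That leaves x_5 = white. Eliminate white elsewhere: x_2.
That leaves x_2 = orange. Strike orange from x_1.
x_1 has just one choice, so x_1 = teal.

x_1=teal, x_2=orange, x_3=purple, x_4=pink, x_5=white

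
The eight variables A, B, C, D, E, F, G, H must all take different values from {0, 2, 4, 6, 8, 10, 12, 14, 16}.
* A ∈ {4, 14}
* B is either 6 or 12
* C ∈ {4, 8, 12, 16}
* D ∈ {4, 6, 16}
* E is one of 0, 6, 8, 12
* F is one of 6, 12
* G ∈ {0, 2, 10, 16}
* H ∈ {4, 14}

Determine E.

The 2 variables A and H are confined to {4, 14}, which locks those values in; drop them from C, D.
B and F between them cover only {6, 12} — a naked pair. Remove those values from C, D, E.
That leaves D = 16. So C, G can't be 16.
That leaves C = 8. So E can't be 8.
So E = 0.

0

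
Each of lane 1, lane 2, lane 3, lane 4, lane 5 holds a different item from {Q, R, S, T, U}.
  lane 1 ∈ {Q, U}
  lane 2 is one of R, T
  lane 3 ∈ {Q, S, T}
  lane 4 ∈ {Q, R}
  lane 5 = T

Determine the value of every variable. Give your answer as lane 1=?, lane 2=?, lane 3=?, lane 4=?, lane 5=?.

lane 5 has just one choice, so lane 5 = T. Strike T from lane 2, lane 3.
That leaves lane 2 = R. Strike R from lane 4.
lane 4 must be Q (only option left). Strike Q from lane 1, lane 3.
That leaves lane 1 = U.
lane 3 has just one choice, so lane 3 = S.

lane 1=U, lane 2=R, lane 3=S, lane 4=Q, lane 5=T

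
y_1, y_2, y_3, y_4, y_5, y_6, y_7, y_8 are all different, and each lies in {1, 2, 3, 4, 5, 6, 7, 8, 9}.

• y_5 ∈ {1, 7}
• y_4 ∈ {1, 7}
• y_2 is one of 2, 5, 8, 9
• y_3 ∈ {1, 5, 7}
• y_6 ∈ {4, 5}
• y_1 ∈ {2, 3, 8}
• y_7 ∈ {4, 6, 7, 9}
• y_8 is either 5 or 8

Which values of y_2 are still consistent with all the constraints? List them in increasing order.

y_4 and y_5 between them cover only {1, 7} — a naked pair. Remove those values from y_3, y_7.
y_3's domain is down to {5}, so y_3 = 5. Eliminate 5 elsewhere: y_2, y_6, y_8.
y_6's domain is down to {4}, so y_6 = 4. Remove 4 from y_7.
y_8 must be 8 (only option left). Eliminate 8 elsewhere: y_1, y_2.
No further eliminations apply; y_2 can still be any of 2, 9.

2, 9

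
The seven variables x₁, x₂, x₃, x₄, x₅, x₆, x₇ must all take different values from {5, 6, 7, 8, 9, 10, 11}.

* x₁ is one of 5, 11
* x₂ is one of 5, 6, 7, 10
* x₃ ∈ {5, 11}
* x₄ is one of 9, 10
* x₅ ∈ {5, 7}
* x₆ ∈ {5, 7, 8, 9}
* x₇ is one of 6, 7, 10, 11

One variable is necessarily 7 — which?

x₅

Among the 7 variables, 8 fits only x₆ (and all 7 values in {5, 6, 7, 8, 9, 10, 11} must be used), so x₆ = 8.
The 6 still-open variables draw from only 6 values {5, 6, 7, 9, 10, 11}, so each is used; only x₄ can be 9, hence x₄ = 9.
x₁ and x₃ share exactly the 2 values {5, 11}; by pigeonhole those values go to them, so strike 5, 11 from x₂, x₅, x₇.
So 7 goes to x₅.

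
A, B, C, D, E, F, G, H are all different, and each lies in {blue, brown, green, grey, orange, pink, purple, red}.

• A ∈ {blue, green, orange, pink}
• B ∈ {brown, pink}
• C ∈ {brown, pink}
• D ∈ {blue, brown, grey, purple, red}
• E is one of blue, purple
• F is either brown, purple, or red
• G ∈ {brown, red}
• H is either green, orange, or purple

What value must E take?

The 8 variables draw from only 8 values {blue, brown, green, grey, orange, pink, purple, red}, so each is used; only D can be grey, hence D = grey.
B and C between them cover only {brown, pink} — a naked pair. Remove those values from A, F, G.
G's domain is down to {red}, so G = red. Strike red from F.
That leaves F = purple. Remove purple from E, H.
So E = blue.

blue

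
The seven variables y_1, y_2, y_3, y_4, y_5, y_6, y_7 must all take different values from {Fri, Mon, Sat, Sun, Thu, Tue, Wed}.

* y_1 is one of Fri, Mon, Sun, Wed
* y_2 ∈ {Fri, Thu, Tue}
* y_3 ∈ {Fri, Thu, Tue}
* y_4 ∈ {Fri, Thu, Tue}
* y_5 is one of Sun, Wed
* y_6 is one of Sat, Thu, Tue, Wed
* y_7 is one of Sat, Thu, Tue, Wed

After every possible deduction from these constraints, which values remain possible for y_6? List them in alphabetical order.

The 7 variables together cover exactly {Fri, Mon, Sat, Sun, Thu, Tue, Wed} — 7 values for 7 variables — and Mon appears only in y_1's list, so y_1 = Mon.
The 6 still-open variables together cover exactly {Fri, Sat, Sun, Thu, Tue, Wed} — 6 values for 6 variables — and Sun appears only in y_5's list, so y_5 = Sun.
y_2, y_3, y_4 share exactly the 3 values {Fri, Thu, Tue}; by pigeonhole those values go to them, so strike Fri, Thu, Tue from y_6, y_7.
No further eliminations apply; y_6 can still be any of Sat, Wed.

Sat, Wed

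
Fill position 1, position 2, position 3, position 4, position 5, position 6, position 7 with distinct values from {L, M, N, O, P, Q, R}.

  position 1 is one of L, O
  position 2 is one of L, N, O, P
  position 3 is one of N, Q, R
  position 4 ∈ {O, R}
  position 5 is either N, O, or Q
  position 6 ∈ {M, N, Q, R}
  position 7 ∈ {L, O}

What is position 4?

R

The 7 variables draw from only 7 values {L, M, N, O, P, Q, R}, so each is used; only position 6 can be M, hence position 6 = M.
The 6 still-open variables draw from only 6 values {L, N, O, P, Q, R}, so each is used; only position 2 can be P, hence position 2 = P.
position 1 and position 7 share exactly the 2 values {L, O}; by pigeonhole those values go to them, so strike L, O from position 4, position 5.
So position 4 = R.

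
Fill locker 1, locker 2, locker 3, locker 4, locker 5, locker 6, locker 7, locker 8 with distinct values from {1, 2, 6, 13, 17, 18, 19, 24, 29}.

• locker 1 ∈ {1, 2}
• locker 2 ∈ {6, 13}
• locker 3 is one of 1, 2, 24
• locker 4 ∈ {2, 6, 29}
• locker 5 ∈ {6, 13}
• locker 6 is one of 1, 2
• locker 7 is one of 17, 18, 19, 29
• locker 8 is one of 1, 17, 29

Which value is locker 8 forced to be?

locker 1 and locker 6 share exactly the 2 values {1, 2}; by pigeonhole those values go to them, so strike 1, 2 from locker 3, locker 4, locker 8.
locker 3's domain is down to {24}, so locker 3 = 24.
locker 2 and locker 5 between them cover only {6, 13} — a naked pair. Remove those values from locker 4.
That leaves locker 4 = 29. Remove 29 from locker 7, locker 8.
So locker 8 = 17.

17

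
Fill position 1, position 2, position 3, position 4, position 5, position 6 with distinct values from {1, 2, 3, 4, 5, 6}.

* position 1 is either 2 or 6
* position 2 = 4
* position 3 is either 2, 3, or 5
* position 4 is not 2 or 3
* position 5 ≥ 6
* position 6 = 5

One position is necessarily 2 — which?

position 1

position 2 has just one choice, so position 2 = 4. Eliminate 4 elsewhere: position 4.
position 5 must be 6 (only option left). So position 1, position 4 can't be 6.
So 2 goes to position 1.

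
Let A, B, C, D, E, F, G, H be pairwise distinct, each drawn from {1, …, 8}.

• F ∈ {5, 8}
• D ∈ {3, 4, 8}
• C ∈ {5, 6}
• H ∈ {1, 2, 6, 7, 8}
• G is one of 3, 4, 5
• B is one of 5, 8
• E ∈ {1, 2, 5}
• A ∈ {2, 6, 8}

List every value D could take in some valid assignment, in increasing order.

3, 4

The 8 variables together cover exactly {1, 2, 3, 4, 5, 6, 7, 8} — 8 values for 8 variables — and 7 appears only in H's list, so H = 7.
The 7 still-open variables draw from only 7 values {1, 2, 3, 4, 5, 6, 8}, so each is used; only E can be 1, hence E = 1.
The 6 still-open variables together cover exactly {2, 3, 4, 5, 6, 8} — 6 values for 6 variables — and 2 appears only in A's list, so A = 2.
Among the 5 still-open variables, 6 fits only C (and all 5 values in {3, 4, 5, 6, 8} must be used), so C = 6.
B and F between them cover only {5, 8} — a naked pair. Remove those values from D, G.
No further eliminations apply; D can still be any of 3, 4.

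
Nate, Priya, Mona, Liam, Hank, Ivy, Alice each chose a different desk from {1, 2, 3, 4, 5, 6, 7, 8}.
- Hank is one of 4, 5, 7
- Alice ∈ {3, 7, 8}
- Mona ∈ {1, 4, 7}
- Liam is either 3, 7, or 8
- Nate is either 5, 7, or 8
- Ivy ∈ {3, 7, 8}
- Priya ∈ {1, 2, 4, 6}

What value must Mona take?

1

Liam, Ivy, Alice between them cover only {3, 7, 8} — a naked triple. Remove those values from Nate, Mona, Hank.
Nate's domain is down to {5}, so Nate = 5. Remove 5 from Hank.
Hank must be 4 (only option left). Eliminate 4 elsewhere: Priya, Mona.
So Mona = 1.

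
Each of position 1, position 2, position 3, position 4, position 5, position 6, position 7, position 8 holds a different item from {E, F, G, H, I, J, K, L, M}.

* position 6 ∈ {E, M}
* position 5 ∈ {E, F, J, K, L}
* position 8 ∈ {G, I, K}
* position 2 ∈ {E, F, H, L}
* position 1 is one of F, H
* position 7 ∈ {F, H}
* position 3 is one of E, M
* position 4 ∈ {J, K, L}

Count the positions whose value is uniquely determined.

position 1 and position 7 between them cover only {F, H} — a naked pair. Remove those values from position 2, position 5.
The 2 variables position 3 and position 6 are confined to {E, M}, which locks those values in; drop them from position 2, position 5.
position 2 must be L (only option left). So position 4, position 5 can't be L.
position 4 and position 5 between them cover only {J, K} — a naked pair. Remove those values from position 8.
Determined: position 2=L. The other positions each still have more than one consistent value. That makes 1.

1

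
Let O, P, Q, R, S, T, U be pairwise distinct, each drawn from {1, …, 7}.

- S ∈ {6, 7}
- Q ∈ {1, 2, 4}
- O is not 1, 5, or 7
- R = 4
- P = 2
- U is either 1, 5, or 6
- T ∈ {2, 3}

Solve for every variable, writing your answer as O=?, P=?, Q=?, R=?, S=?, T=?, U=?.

P must be 2 (only option left). So O, Q, T can't be 2.
That leaves R = 4. Strike 4 from O, Q.
T must be 3 (only option left). Eliminate 3 elsewhere: O.
O has just one choice, so O = 6. Remove 6 from S, U.
That leaves Q = 1. So U can't be 1.
That leaves S = 7.
U's domain is down to {5}, so U = 5.

O=6, P=2, Q=1, R=4, S=7, T=3, U=5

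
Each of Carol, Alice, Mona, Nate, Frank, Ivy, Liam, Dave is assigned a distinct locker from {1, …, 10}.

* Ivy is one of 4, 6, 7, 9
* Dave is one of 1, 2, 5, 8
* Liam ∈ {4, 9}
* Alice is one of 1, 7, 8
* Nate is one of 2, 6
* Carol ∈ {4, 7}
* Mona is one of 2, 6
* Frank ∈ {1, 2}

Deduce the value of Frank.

Among the 8 variables, 5 fits only Dave (and all 8 values in {1, 2, 4, 5, 6, 7, 8, 9} must be used), so Dave = 5.
Among the 7 still-open variables, 8 fits only Alice (and all 7 values in {1, 2, 4, 6, 7, 8, 9} must be used), so Alice = 8.
The 6 still-open variables together cover exactly {1, 2, 4, 6, 7, 9} — 6 values for 6 variables — and 1 appears only in Frank's list, so Frank = 1.

1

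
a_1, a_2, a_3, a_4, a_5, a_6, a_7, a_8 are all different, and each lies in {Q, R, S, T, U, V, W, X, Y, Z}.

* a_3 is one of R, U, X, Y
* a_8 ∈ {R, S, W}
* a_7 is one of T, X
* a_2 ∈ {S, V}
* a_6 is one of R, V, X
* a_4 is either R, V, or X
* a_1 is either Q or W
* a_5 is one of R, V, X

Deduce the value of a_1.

Q

The 3 variables a_4, a_5, a_6 are confined to {R, V, X}, which locks those values in; drop them from a_2, a_3, a_7, a_8.
a_2 has just one choice, so a_2 = S. So a_8 can't be S.
That leaves a_7 = T.
a_8's domain is down to {W}, so a_8 = W. Eliminate W elsewhere: a_1.
So a_1 = Q.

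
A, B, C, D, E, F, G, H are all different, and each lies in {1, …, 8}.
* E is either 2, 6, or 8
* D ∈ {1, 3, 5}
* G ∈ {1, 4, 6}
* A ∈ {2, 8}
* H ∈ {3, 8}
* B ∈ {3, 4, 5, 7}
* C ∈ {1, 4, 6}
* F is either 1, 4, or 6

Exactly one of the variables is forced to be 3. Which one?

H

Among the 8 variables, 7 fits only B (and all 8 values in {1, 2, 3, 4, 5, 6, 7, 8} must be used), so B = 7.
The 7 still-open variables together cover exactly {1, 2, 3, 4, 5, 6, 8} — 7 values for 7 variables — and 5 appears only in D's list, so D = 5.
The 6 still-open variables together cover exactly {1, 2, 3, 4, 6, 8} — 6 values for 6 variables — and 3 appears only in H's list, so H = 3.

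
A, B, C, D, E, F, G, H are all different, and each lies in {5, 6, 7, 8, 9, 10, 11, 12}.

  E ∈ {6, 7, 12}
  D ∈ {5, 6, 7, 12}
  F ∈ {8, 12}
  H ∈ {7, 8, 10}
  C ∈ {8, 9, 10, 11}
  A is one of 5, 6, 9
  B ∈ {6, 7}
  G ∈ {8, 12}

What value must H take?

The 8 variables draw from only 8 values {5, 6, 7, 8, 9, 10, 11, 12}, so each is used; only C can be 11, hence C = 11.
The 7 still-open variables together cover exactly {5, 6, 7, 8, 9, 10, 12} — 7 values for 7 variables — and 9 appears only in A's list, so A = 9.
The 6 still-open variables draw from only 6 values {5, 6, 7, 8, 10, 12}, so each is used; only D can be 5, hence D = 5.
The 5 still-open variables draw from only 5 values {6, 7, 8, 10, 12}, so each is used; only H can be 10, hence H = 10.

10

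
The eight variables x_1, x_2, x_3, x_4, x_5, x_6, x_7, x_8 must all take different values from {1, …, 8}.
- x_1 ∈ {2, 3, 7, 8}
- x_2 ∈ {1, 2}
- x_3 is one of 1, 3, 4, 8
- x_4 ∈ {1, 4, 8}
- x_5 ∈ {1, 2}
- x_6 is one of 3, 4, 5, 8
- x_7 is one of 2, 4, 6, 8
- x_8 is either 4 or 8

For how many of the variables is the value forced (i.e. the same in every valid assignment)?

4

Among the 8 variables, 5 fits only x_6 (and all 8 values in {1, 2, 3, 4, 5, 6, 7, 8} must be used), so x_6 = 5.
Among the 7 still-open variables, 6 fits only x_7 (and all 7 values in {1, 2, 3, 4, 6, 7, 8} must be used), so x_7 = 6.
The 6 still-open variables draw from only 6 values {1, 2, 3, 4, 7, 8}, so each is used; only x_1 can be 7, hence x_1 = 7.
Among the 5 still-open variables, 3 fits only x_3 (and all 5 values in {1, 2, 3, 4, 8} must be used), so x_3 = 3.
x_2 and x_5 share exactly the 2 values {1, 2}; by pigeonhole those values go to them, so strike 1, 2 from x_4.
Determined: x_1=7, x_3=3, x_6=5, x_7=6. The other variables each still have more than one consistent value. That makes 4.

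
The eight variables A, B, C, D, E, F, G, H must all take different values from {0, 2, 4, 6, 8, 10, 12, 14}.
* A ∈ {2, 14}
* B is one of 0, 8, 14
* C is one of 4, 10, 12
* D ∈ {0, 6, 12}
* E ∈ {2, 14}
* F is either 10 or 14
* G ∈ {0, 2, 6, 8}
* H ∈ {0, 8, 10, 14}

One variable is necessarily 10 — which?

F

The 8 variables draw from only 8 values {0, 2, 4, 6, 8, 10, 12, 14}, so each is used; only C can be 4, hence C = 4.
The 7 still-open variables together cover exactly {0, 2, 6, 8, 10, 12, 14} — 7 values for 7 variables — and 12 appears only in D's list, so D = 12.
The 6 still-open variables draw from only 6 values {0, 2, 6, 8, 10, 14}, so each is used; only G can be 6, hence G = 6.
A and E between them cover only {2, 14} — a naked pair. Remove those values from B, F, H.
So 10 goes to F.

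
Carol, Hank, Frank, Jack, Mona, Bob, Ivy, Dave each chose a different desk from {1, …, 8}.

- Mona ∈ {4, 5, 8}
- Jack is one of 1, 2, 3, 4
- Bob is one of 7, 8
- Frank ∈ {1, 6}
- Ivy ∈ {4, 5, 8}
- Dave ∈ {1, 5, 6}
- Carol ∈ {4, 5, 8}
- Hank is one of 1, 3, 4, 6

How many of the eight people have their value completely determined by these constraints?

3

The 8 variables draw from only 8 values {1, 2, 3, 4, 5, 6, 7, 8}, so each is used; only Jack can be 2, hence Jack = 2.
The 7 still-open variables together cover exactly {1, 3, 4, 5, 6, 7, 8} — 7 values for 7 variables — and 3 appears only in Hank's list, so Hank = 3.
The 6 still-open variables draw from only 6 values {1, 4, 5, 6, 7, 8}, so each is used; only Bob can be 7, hence Bob = 7.
Carol, Mona, Ivy share exactly the 3 values {4, 5, 8}; by pigeonhole those values go to them, so strike 4, 5, 8 from Dave.
Determined: Hank=3, Jack=2, Bob=7. The other people each still have more than one consistent value. That makes 3.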